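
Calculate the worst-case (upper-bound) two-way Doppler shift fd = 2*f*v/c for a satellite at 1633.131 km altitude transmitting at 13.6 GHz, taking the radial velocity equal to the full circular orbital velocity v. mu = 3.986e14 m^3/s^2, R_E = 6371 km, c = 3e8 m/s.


r = 8.004131e+06 m
v = sqrt(mu/r) = 7056.8608 m/s (worst-case radial velocity)
f = 13.6 GHz = 1.36e+10 Hz
fd = 2*f*v/c = 2*1.36e+10*7056.8608/3.0e+08
fd = 639822.0494 Hz

639822.0494 Hz


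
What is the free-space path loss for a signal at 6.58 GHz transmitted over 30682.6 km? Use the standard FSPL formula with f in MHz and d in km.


f = 6.58 GHz = 6580.0000 MHz
d = 30682.6 km
FSPL = 32.44 + 20*log10(6580.0000) + 20*log10(30682.6)
FSPL = 32.44 + 76.3645 + 89.7378
FSPL = 198.5424 dB

198.5424 dB


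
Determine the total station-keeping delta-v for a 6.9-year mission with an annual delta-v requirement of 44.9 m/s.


dV = rate * years = 44.9 * 6.9
dV = 309.8100 m/s

309.8100 m/s


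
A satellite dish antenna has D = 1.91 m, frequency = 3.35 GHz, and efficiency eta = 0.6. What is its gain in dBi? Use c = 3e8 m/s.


lambda = c/f = 3e8 / 3.35e+09 = 0.08955224 m
G = eta*(pi*D/lambda)^2 = 0.6*(pi*1.91/0.08955224)^2
G = 2693.7968 (linear)
G = 10*log10(2693.7968) = 34.3036 dBi

34.3036 dBi


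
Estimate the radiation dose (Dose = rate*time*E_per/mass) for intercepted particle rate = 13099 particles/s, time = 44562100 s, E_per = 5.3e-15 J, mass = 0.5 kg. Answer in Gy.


Total energy deposited = rate * time * E_per
  = 13099 * 44562100 * 5.3e-15 = 0.00309371 J
Dose = E_total / mass = 0.00309371 / 0.5
Dose = 0.006187421 Gy

0.0062 Gy


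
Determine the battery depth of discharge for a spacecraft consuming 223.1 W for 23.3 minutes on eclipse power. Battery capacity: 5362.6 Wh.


E_used = P * t / 60 = 223.1 * 23.3 / 60 = 86.6372 Wh
DOD = E_used / E_total * 100 = 86.6372 / 5362.6 * 100
DOD = 1.6156 %

1.6156 %


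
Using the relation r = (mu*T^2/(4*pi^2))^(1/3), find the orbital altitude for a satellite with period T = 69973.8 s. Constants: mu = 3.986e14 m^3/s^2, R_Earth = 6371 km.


T = 69973.8 s
r = (mu*T^2/(4*pi^2))^(1/3) = (3.986e14 * 69973.8^2 / (4*pi^2))^(1/3)
r = 3.6701416e+07 m = 36701.4164 km
alt = r - R_E = 36701.4164 - 6371 = 30330.4164 km

30330.4164 km


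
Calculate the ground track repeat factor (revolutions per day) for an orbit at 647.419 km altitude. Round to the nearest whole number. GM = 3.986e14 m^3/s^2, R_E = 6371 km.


r = 7.018419e+06 m
T = 2*pi*sqrt(r^3/mu) = 5851.5397 s = 97.5257 min
revs/day = 1440 / 97.5257 = 14.7653
Rounded: 15 revolutions per day

15 revolutions per day


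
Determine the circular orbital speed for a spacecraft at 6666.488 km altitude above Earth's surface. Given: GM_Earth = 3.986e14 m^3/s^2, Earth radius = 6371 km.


r = R_E + alt = 6371.0 + 6666.488 = 13037.4880 km = 1.3037488e+07 m
v = sqrt(mu/r) = sqrt(3.986e14 / 1.3037488e+07) = 5529.3195 m/s = 5.5293 km/s

5.5293 km/s


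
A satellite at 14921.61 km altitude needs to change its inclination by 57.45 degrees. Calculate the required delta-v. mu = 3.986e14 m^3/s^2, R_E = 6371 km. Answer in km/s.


r = 21292.6100 km = 2.129261e+07 m
V = sqrt(mu/r) = 4326.6742 m/s
di = 57.45 deg = 1.0027 rad
dV = 2*V*sin(di/2) = 2*4326.6742*sin(0.5013458)
dV = 4158.8527 m/s = 4.1589 km/s

4.1589 km/s


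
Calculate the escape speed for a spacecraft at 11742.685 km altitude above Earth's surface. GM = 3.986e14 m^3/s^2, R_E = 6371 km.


r = 6371.0 + 11742.685 = 18113.6850 km = 1.8113685e+07 m
v_esc = sqrt(2*mu/r) = sqrt(2*3.986e14 / 1.8113685e+07)
v_esc = 6634.0729 m/s = 6.6341 km/s

6.6341 km/s


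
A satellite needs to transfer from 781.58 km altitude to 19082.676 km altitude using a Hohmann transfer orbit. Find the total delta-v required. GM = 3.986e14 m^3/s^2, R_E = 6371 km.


r1 = 7152.5800 km = 7.15258e+06 m
r2 = 25453.6760 km = 2.5453676e+07 m
dv1 = sqrt(mu/r1)*(sqrt(2*r2/(r1+r2)) - 1) = 1862.6253 m/s
dv2 = sqrt(mu/r2)*(1 - sqrt(2*r1/(r1+r2))) = 1336.1148 m/s
total dv = |dv1| + |dv2| = 1862.6253 + 1336.1148 = 3198.7400 m/s = 3.1987 km/s

3.1987 km/s


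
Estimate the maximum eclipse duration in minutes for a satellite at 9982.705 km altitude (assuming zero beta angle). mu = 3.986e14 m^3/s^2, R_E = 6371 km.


r = 16353.7050 km
T = 346.8840 min
Eclipse fraction = arcsin(R_E/r)/pi = arcsin(6371.0000/16353.7050)/pi
= arcsin(0.3895753)/pi = 0.1273782
Eclipse duration = 0.1273782 * 346.8840 = 44.1855 min

44.1855 minutes


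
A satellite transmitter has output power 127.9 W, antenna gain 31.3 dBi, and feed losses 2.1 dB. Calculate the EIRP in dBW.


Pt = 127.9 W = 21.0687 dBW
EIRP = Pt_dBW + Gt - losses = 21.0687 + 31.3 - 2.1 = 50.2687 dBW

50.2687 dBW


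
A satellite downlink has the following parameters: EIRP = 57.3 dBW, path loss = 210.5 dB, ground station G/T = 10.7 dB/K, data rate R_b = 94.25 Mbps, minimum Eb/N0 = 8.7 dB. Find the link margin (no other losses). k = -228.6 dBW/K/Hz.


C/N0 = EIRP - FSPL + G/T - k = 57.3 - 210.5 + 10.7 - (-228.6)
C/N0 = 86.1000 dB-Hz
R_b = 94.25 Mbps = 9.425e+07 bps -> 10*log10(R_b) = 79.7428 dB-Hz
Eb/N0 = C/N0 - 10*log10(R_b) = 86.1000 - 79.7428 = 6.3572 dB
Margin = Eb/N0 - Eb/N0_req = 6.3572 - 8.7 = -2.3428 dB (negative margin: link does not close)

-2.3428 dB


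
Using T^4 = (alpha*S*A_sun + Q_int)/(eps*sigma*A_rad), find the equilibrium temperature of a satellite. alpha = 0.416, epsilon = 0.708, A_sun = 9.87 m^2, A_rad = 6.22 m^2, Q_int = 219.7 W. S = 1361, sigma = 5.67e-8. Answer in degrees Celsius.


Numerator = alpha*S*A_sun + Q_int = 0.416*1361*9.87 + 219.7 = 5807.8571 W
Denominator = eps*sigma*A_rad = 0.708*5.67e-8*6.22 = 2.4969319e-07 W/K^4
T^4 = 2.3259974e+10 K^4
T = 390.5281 K = 117.3781 C

117.3781 degrees Celsius


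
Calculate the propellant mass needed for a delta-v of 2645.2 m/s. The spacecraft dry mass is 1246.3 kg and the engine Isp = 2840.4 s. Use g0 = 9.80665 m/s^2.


ve = Isp * g0 = 2840.4 * 9.80665 = 27854.808660 m/s
mass ratio = exp(dv/ve) = exp(2645.2/27854.808660) = 1.09961911
m_prop = m_dry * (mr - 1) = 1246.3 * (1.09961911 - 1)
m_prop = 124.1553 kg

124.1553 kg


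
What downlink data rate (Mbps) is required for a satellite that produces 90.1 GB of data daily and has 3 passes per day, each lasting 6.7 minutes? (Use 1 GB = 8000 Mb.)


total contact time = 3 * 6.7 * 60 = 1206.0000 s
data = 90.1 GB = 720800.0000 Mb
rate = 720800.0000 / 1206.0000 = 597.6783 Mbps

597.6783 Mbps


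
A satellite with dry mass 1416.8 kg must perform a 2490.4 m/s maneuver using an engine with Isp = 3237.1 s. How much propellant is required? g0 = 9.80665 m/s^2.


ve = Isp * g0 = 3237.1 * 9.80665 = 31745.106715 m/s
mass ratio = exp(dv/ve) = exp(2490.4/31745.106715) = 1.08160915
m_prop = m_dry * (mr - 1) = 1416.8 * (1.08160915 - 1)
m_prop = 115.6238 kg

115.6238 kg


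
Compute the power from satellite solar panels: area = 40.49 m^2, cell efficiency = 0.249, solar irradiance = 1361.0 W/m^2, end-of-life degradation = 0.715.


P = area * eta * S * degradation
P = 40.49 * 0.249 * 1361.0 * 0.715
P = 9810.9552 W

9810.9552 W


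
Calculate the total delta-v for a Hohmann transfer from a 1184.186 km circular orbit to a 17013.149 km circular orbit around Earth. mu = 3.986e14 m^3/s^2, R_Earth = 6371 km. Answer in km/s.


r1 = 7555.1860 km = 7.555186e+06 m
r2 = 23384.1490 km = 2.3384149e+07 m
dv1 = sqrt(mu/r1)*(sqrt(2*r2/(r1+r2)) - 1) = 1666.8043 m/s
dv2 = sqrt(mu/r2)*(1 - sqrt(2*r1/(r1+r2))) = 1243.3548 m/s
total dv = |dv1| + |dv2| = 1666.8043 + 1243.3548 = 2910.1592 m/s = 2.9102 km/s

2.9102 km/s


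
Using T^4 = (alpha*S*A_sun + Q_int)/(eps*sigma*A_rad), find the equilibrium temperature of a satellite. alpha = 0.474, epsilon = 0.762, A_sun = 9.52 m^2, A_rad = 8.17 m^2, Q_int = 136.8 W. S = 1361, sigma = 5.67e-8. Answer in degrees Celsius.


Numerator = alpha*S*A_sun + Q_int = 0.474*1361*9.52 + 136.8 = 6278.2853 W
Denominator = eps*sigma*A_rad = 0.762*5.67e-8*8.17 = 3.5298812e-07 W/K^4
T^4 = 1.7786109e+10 K^4
T = 365.1911 K = 92.0411 C

92.0411 degrees Celsius


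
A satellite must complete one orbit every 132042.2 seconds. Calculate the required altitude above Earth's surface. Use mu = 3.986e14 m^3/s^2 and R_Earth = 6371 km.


T = 132042.2 s
r = (mu*T^2/(4*pi^2))^(1/3) = (3.986e14 * 132042.2^2 / (4*pi^2))^(1/3)
r = 5.6044675e+07 m = 56044.6748 km
alt = r - R_E = 56044.6748 - 6371 = 49673.6748 km

49673.6748 km


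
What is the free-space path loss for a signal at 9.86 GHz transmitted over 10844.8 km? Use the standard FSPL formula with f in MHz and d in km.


f = 9.86 GHz = 9860.0000 MHz
d = 10844.8 km
FSPL = 32.44 + 20*log10(9860.0000) + 20*log10(10844.8)
FSPL = 32.44 + 79.8775 + 80.7044
FSPL = 193.0220 dB

193.0220 dB


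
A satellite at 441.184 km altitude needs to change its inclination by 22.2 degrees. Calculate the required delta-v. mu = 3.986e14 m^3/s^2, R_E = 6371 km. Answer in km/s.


r = 6812.1840 km = 6.812184e+06 m
V = sqrt(mu/r) = 7649.3664 m/s
di = 22.2 deg = 0.3874631 rad
dV = 2*V*sin(di/2) = 2*7649.3664*sin(0.1937315)
dV = 2945.3421 m/s = 2.9453 km/s

2.9453 km/s


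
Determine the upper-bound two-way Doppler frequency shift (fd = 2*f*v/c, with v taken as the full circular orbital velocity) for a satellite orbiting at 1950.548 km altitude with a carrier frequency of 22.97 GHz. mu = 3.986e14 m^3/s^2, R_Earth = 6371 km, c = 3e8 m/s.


r = 8.321548e+06 m
v = sqrt(mu/r) = 6920.9639 m/s (worst-case radial velocity)
f = 22.97 GHz = 2.297e+10 Hz
fd = 2*f*v/c = 2*2.297e+10*6920.9639/3.0e+08
fd = 1.0598303e+06 Hz

1.0598e+06 Hz


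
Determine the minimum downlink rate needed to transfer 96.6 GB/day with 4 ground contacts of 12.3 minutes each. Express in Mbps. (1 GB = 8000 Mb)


total contact time = 4 * 12.3 * 60 = 2952.0000 s
data = 96.6 GB = 772800.0000 Mb
rate = 772800.0000 / 2952.0000 = 261.7886 Mbps

261.7886 Mbps


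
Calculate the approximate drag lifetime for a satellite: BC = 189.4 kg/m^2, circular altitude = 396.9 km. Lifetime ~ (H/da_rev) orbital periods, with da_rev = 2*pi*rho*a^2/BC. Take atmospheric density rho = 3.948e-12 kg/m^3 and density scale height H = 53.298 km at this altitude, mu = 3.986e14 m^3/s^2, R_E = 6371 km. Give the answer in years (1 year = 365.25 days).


a = R_E + alt = 6767.9000 km = 6.7679e+06 m
da_rev = 2*pi*rho*a^2/BC = 2*pi*3.948e-12*(6.7679e+06)^2/189.4 = 5.999083 m per revolution
N = H/da_rev = 53298.0000 m / 5.999083 m = 8884.3571 revolutions
P = 2*pi*sqrt(a^3/mu) = 5541.0507 s
lifetime = N*P = 8884.3571 * 5541.0507 = 4.9228673e+07 s = 569.7763 days
years = 569.7763 / 365.25 = 1.5600 years

1.5600 years


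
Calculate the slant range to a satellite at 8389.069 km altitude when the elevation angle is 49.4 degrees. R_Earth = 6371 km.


h = 8389.069 km, el = 49.4 deg
d = -R_E*sin(el) + sqrt((R_E*sin(el))^2 + 2*R_E*h + h^2)
d = -6371.0000*sin(0.8621927) + sqrt((6371.0000*0.7592713)^2 + 2*6371.0000*8389.069 + 8389.069^2)
d = 9328.4736 km

9328.4736 km


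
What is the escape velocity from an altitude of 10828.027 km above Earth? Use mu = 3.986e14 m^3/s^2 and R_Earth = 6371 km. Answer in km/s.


r = 6371.0 + 10828.027 = 17199.0270 km = 1.7199027e+07 m
v_esc = sqrt(2*mu/r) = sqrt(2*3.986e14 / 1.7199027e+07)
v_esc = 6808.1906 m/s = 6.8082 km/s

6.8082 km/s


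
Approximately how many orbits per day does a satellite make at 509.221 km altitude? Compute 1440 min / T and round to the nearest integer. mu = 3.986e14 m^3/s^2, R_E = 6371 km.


r = 6.880221e+06 m
T = 2*pi*sqrt(r^3/mu) = 5679.5615 s = 94.6594 min
revs/day = 1440 / 94.6594 = 15.2124
Rounded: 15 revolutions per day

15 revolutions per day


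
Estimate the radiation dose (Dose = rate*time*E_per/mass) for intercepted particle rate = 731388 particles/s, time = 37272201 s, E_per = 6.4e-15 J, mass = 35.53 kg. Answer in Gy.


Total energy deposited = rate * time * E_per
  = 731388 * 37272201 * 6.4e-15 = 0.1744668 J
Dose = E_total / mass = 0.1744668 / 35.53
Dose = 0.004910409 Gy

0.0049 Gy


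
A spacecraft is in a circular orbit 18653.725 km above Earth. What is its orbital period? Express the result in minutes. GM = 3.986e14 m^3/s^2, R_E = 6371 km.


r = 25024.7250 km = 2.5024725e+07 m
T = 2*pi*sqrt(r^3/mu) = 2*pi*sqrt(1.5671405e+22 / 3.986e14)
T = 39397.1850 s = 656.6197 min

656.6197 minutes


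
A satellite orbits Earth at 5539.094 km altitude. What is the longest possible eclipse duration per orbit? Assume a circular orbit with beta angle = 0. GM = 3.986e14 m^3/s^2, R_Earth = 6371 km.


r = 11910.0940 km
T = 215.5921 min
Eclipse fraction = arcsin(R_E/r)/pi = arcsin(6371.0000/11910.0940)/pi
= arcsin(0.5349244)/pi = 0.1796599
Eclipse duration = 0.1796599 * 215.5921 = 38.7333 min

38.7333 minutes


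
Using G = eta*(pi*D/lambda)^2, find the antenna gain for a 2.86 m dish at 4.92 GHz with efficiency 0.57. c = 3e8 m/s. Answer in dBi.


lambda = c/f = 3e8 / 4.92e+09 = 0.06097561 m
G = eta*(pi*D/lambda)^2 = 0.57*(pi*2.86/0.06097561)^2
G = 12376.4007 (linear)
G = 10*log10(12376.4007) = 40.9259 dBi

40.9259 dBi


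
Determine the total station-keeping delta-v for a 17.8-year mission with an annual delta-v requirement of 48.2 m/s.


dV = rate * years = 48.2 * 17.8
dV = 857.9600 m/s

857.9600 m/s


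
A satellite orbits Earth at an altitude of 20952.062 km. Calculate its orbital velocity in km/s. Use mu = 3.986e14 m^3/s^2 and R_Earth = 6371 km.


r = R_E + alt = 6371.0 + 20952.062 = 27323.0620 km = 2.7323062e+07 m
v = sqrt(mu/r) = sqrt(3.986e14 / 2.7323062e+07) = 3819.4776 m/s = 3.8195 km/s

3.8195 km/s


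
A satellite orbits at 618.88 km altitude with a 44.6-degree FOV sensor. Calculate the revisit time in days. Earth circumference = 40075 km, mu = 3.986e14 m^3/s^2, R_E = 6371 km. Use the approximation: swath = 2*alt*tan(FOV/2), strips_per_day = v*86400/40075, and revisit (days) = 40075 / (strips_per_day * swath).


swath = 2*618.88*tan(0.3892084) = 507.6424 km
v = sqrt(mu/r) = 7551.5097 m/s = 7.5515 km/s
strips/day = v*86400/40075 = 7.5515*86400/40075 = 16.2807
coverage/day = strips * swath = 16.2807 * 507.6424 = 8264.7908 km
revisit = 40075 / 8264.7908 = 4.8489 days

4.8489 days


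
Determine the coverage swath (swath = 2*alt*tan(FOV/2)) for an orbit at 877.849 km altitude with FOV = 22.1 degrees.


FOV = 22.1 deg = 0.3857178 rad
swath = 2 * alt * tan(FOV/2) = 2 * 877.849 * tan(0.1928589)
swath = 2 * 877.849 * 0.1952861
swath = 342.8634 km

342.8634 km


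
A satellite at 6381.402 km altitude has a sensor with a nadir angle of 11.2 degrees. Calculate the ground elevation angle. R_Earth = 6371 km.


r = R_E + alt = 12752.4020 km
Law of sines in the satellite / Earth-center / ground-point triangle:
  sin(nadir)/R_E = sin(90 + el)/r  =>  cos(el) = (r/R_E)*sin(nadir)
cos(el) = (12752.4020 / 6371.0000) * sin(11.2 deg) = 0.3887858
el = arccos(0.3887858) = 67.1210 deg
(Earth-central angle = 90 - nadir - el = 11.6790 deg)

67.1210 degrees


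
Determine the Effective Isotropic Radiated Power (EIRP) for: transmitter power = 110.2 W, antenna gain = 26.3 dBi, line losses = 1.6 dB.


Pt = 110.2 W = 20.4218 dBW
EIRP = Pt_dBW + Gt - losses = 20.4218 + 26.3 - 1.6 = 45.1218 dBW

45.1218 dBW


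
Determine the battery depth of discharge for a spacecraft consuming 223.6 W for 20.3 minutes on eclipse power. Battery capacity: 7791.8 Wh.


E_used = P * t / 60 = 223.6 * 20.3 / 60 = 75.6513 Wh
DOD = E_used / E_total * 100 = 75.6513 / 7791.8 * 100
DOD = 0.9709096 %

0.9709 %


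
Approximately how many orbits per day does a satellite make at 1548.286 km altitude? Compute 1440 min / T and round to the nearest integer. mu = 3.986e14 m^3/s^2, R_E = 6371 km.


r = 7.919286e+06 m
T = 2*pi*sqrt(r^3/mu) = 7013.5882 s = 116.8931 min
revs/day = 1440 / 116.8931 = 12.3189
Rounded: 12 revolutions per day

12 revolutions per day


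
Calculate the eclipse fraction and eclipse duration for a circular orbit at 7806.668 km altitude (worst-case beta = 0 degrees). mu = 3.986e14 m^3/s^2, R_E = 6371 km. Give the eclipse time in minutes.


r = 14177.6680 km
T = 280.0059 min
Eclipse fraction = arcsin(R_E/r)/pi = arcsin(6371.0000/14177.6680)/pi
= arcsin(0.4493687)/pi = 0.148351
Eclipse duration = 0.148351 * 280.0059 = 41.5392 min

41.5392 minutes


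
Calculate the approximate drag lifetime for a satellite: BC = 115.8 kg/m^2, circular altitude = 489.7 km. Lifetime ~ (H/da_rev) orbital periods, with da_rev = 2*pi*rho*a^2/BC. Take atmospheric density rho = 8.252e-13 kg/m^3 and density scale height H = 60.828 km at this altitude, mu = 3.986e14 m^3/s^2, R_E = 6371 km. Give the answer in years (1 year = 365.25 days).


a = R_E + alt = 6860.7000 km = 6.8607e+06 m
da_rev = 2*pi*rho*a^2/BC = 2*pi*8.252e-13*(6.8607e+06)^2/115.8 = 2.107499 m per revolution
N = H/da_rev = 60828.0000 m / 2.107499 m = 28862.6465 revolutions
P = 2*pi*sqrt(a^3/mu) = 5655.4070 s
lifetime = N*P = 28862.6465 * 5655.4070 = 1.6323001e+08 s = 1889.2363 days
years = 1889.2363 / 365.25 = 5.1724 years

5.1724 years


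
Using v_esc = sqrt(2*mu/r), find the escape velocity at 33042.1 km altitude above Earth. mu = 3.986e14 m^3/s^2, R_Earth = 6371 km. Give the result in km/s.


r = 6371.0 + 33042.1 = 39413.1000 km = 3.94131e+07 m
v_esc = sqrt(2*mu/r) = sqrt(2*3.986e14 / 3.94131e+07)
v_esc = 4497.4190 m/s = 4.4974 km/s

4.4974 km/s


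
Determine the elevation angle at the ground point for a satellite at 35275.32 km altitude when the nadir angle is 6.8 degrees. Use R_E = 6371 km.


r = R_E + alt = 41646.3200 km
Law of sines in the satellite / Earth-center / ground-point triangle:
  sin(nadir)/R_E = sin(90 + el)/r  =>  cos(el) = (r/R_E)*sin(nadir)
cos(el) = (41646.3200 / 6371.0000) * sin(6.8 deg) = 0.7739899
el = arccos(0.7739899) = 39.2865 deg
(Earth-central angle = 90 - nadir - el = 43.9135 deg)

39.2865 degrees


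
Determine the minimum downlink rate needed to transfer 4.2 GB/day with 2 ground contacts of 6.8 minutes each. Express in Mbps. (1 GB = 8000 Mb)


total contact time = 2 * 6.8 * 60 = 816.0000 s
data = 4.2 GB = 33600.0000 Mb
rate = 33600.0000 / 816.0000 = 41.1765 Mbps

41.1765 Mbps


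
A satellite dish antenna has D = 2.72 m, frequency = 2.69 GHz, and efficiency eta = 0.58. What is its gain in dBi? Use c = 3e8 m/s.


lambda = c/f = 3e8 / 2.69e+09 = 0.1115242 m
G = eta*(pi*D/lambda)^2 = 0.58*(pi*2.72/0.1115242)^2
G = 3405.0822 (linear)
G = 10*log10(3405.0822) = 35.3213 dBi

35.3213 dBi


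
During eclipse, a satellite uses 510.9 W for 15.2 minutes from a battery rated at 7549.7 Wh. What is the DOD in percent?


E_used = P * t / 60 = 510.9 * 15.2 / 60 = 129.4280 Wh
DOD = E_used / E_total * 100 = 129.4280 / 7549.7 * 100
DOD = 1.7143 %

1.7143 %


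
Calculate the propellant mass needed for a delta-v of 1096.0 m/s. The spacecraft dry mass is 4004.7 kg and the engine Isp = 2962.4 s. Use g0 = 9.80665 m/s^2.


ve = Isp * g0 = 2962.4 * 9.80665 = 29051.219960 m/s
mass ratio = exp(dv/ve) = exp(1096.0/29051.219960) = 1.03844715
m_prop = m_dry * (mr - 1) = 4004.7 * (1.03844715 - 1)
m_prop = 153.9693 kg

153.9693 kg


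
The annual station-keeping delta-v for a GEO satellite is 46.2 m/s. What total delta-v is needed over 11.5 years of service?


dV = rate * years = 46.2 * 11.5
dV = 531.3000 m/s

531.3000 m/s


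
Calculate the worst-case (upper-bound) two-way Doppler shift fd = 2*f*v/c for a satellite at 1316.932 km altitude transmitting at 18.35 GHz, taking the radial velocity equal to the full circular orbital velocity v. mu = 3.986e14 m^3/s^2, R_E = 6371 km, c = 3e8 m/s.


r = 7.687932e+06 m
v = sqrt(mu/r) = 7200.5203 m/s (worst-case radial velocity)
f = 18.35 GHz = 1.835e+10 Hz
fd = 2*f*v/c = 2*1.835e+10*7200.5203/3.0e+08
fd = 880863.6529 Hz

880863.6529 Hz


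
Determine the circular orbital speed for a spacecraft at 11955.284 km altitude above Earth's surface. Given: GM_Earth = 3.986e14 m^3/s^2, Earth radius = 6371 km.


r = R_E + alt = 6371.0 + 11955.284 = 18326.2840 km = 1.8326284e+07 m
v = sqrt(mu/r) = sqrt(3.986e14 / 1.8326284e+07) = 4663.7090 m/s = 4.6637 km/s

4.6637 km/s


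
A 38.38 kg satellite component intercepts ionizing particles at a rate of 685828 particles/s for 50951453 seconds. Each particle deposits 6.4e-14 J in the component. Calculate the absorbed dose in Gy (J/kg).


Total energy deposited = rate * time * E_per
  = 685828 * 50951453 * 6.4e-14 = 2.2364 J
Dose = E_total / mass = 2.2364 / 38.38
Dose = 0.05827024 Gy

0.0583 Gy


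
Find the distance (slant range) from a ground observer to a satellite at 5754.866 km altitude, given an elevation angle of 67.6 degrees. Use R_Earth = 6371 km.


h = 5754.866 km, el = 67.6 deg
d = -R_E*sin(el) + sqrt((R_E*sin(el))^2 + 2*R_E*h + h^2)
d = -6371.0000*sin(1.1798) + sqrt((6371.0000*0.924546)^2 + 2*6371.0000*5754.866 + 5754.866^2)
d = 5990.0546 km

5990.0546 km


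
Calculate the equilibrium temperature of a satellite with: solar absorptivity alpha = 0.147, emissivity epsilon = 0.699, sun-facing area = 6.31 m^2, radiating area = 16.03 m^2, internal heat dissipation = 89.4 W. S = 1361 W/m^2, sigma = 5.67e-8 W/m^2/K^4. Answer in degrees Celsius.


Numerator = alpha*S*A_sun + Q_int = 0.147*1361*6.31 + 89.4 = 1351.8228 W
Denominator = eps*sigma*A_rad = 0.699*5.67e-8*16.03 = 6.353218e-07 W/K^4
T^4 = 2.1277765e+09 K^4
T = 214.7739 K = -58.3761 C

-58.3761 degrees Celsius


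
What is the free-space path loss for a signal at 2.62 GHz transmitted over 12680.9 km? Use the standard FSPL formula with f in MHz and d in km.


f = 2.62 GHz = 2620.0000 MHz
d = 12680.9 km
FSPL = 32.44 + 20*log10(2620.0000) + 20*log10(12680.9)
FSPL = 32.44 + 68.3660 + 82.0630
FSPL = 182.8690 dB

182.8690 dB


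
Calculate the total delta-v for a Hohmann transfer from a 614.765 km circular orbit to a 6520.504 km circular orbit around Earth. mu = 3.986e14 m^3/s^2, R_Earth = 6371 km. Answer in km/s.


r1 = 6985.7650 km = 6.985765e+06 m
r2 = 12891.5040 km = 1.2891504e+07 m
dv1 = sqrt(mu/r1)*(sqrt(2*r2/(r1+r2)) - 1) = 1049.2699 m/s
dv2 = sqrt(mu/r2)*(1 - sqrt(2*r1/(r1+r2))) = 898.6651 m/s
total dv = |dv1| + |dv2| = 1049.2699 + 898.6651 = 1947.9349 m/s = 1.9479 km/s

1.9479 km/s


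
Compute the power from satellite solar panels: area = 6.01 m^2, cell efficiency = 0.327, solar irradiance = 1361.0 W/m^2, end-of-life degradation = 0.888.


P = area * eta * S * degradation
P = 6.01 * 0.327 * 1361.0 * 0.888
P = 2375.1624 W

2375.1624 W


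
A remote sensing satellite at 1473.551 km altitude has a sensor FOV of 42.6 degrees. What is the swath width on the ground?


FOV = 42.6 deg = 0.7435103 rad
swath = 2 * alt * tan(FOV/2) = 2 * 1473.551 * tan(0.3717551)
swath = 2 * 1473.551 * 0.3898837
swath = 1149.0271 km

1149.0271 km


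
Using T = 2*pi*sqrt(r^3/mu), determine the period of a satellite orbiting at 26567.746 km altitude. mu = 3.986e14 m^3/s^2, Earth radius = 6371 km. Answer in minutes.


r = 32938.7460 km = 3.2938746e+07 m
T = 2*pi*sqrt(r^3/mu) = 2*pi*sqrt(3.5737254e+22 / 3.986e14)
T = 59493.8142 s = 991.5636 min

991.5636 minutes


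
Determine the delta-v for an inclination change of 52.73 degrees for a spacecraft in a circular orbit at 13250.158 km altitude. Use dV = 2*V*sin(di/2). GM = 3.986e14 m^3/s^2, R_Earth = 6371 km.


r = 19621.1580 km = 1.9621158e+07 m
V = sqrt(mu/r) = 4507.1948 m/s
di = 52.73 deg = 0.9203121 rad
dV = 2*V*sin(di/2) = 2*4507.1948*sin(0.4601561)
dV = 4003.1817 m/s = 4.0032 km/s

4.0032 km/s


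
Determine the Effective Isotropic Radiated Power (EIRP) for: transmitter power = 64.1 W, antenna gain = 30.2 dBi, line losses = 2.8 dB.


Pt = 64.1 W = 18.0686 dBW
EIRP = Pt_dBW + Gt - losses = 18.0686 + 30.2 - 2.8 = 45.4686 dBW

45.4686 dBW


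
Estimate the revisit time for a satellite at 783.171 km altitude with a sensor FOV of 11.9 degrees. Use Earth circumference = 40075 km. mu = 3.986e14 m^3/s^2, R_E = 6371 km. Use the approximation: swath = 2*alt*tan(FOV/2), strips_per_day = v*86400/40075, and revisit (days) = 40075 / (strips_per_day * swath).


swath = 2*783.171*tan(0.1038471) = 163.2473 km
v = sqrt(mu/r) = 7464.2983 m/s = 7.4643 km/s
strips/day = v*86400/40075 = 7.4643*86400/40075 = 16.0927
coverage/day = strips * swath = 16.0927 * 163.2473 = 2627.0918 km
revisit = 40075 / 2627.0918 = 15.2545 days

15.2545 days


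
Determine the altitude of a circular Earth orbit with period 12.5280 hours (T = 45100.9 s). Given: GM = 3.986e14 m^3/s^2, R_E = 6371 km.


T = 45100.9 s
r = (mu*T^2/(4*pi^2))^(1/3) = (3.986e14 * 45100.9^2 / (4*pi^2))^(1/3)
r = 2.7385205e+07 m = 27385.2047 km
alt = r - R_E = 27385.2047 - 6371 = 21014.2047 km

21014.2047 km


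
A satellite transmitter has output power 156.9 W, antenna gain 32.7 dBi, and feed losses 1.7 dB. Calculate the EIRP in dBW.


Pt = 156.9 W = 21.9562 dBW
EIRP = Pt_dBW + Gt - losses = 21.9562 + 32.7 - 1.7 = 52.9562 dBW

52.9562 dBW


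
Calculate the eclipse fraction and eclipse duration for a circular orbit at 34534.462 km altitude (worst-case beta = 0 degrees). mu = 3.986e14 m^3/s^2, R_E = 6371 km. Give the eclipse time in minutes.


r = 40905.4620 km
T = 1372.2458 min
Eclipse fraction = arcsin(R_E/r)/pi = arcsin(6371.0000/40905.4620)/pi
= arcsin(0.1557494)/pi = 0.04977922
Eclipse duration = 0.04977922 * 1372.2458 = 68.3093 min

68.3093 minutes


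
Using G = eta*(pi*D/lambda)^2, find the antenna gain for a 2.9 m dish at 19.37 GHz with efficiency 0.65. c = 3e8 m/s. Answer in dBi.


lambda = c/f = 3e8 / 1.937e+10 = 0.01548787 m
G = eta*(pi*D/lambda)^2 = 0.65*(pi*2.9/0.01548787)^2
G = 224918.8373 (linear)
G = 10*log10(224918.8373) = 53.5203 dBi

53.5203 dBi


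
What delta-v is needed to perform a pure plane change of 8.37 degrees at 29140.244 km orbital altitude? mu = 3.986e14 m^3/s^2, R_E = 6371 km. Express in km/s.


r = 35511.2440 km = 3.5511244e+07 m
V = sqrt(mu/r) = 3350.3155 m/s
di = 8.37 deg = 0.1460841 rad
dV = 2*V*sin(di/2) = 2*3350.3155*sin(0.07304203)
dV = 488.9926 m/s = 0.4889926 km/s

0.4890 km/s


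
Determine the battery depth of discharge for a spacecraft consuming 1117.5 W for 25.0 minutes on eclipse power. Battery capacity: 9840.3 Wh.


E_used = P * t / 60 = 1117.5 * 25.0 / 60 = 465.6250 Wh
DOD = E_used / E_total * 100 = 465.6250 / 9840.3 * 100
DOD = 4.7318 %

4.7318 %


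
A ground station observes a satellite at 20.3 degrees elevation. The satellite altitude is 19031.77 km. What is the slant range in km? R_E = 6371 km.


h = 19031.77 km, el = 20.3 deg
d = -R_E*sin(el) + sqrt((R_E*sin(el))^2 + 2*R_E*h + h^2)
d = -6371.0000*sin(0.3543018) + sqrt((6371.0000*0.3469357)^2 + 2*6371.0000*19031.77 + 19031.77^2)
d = 22479.6837 km

22479.6837 km


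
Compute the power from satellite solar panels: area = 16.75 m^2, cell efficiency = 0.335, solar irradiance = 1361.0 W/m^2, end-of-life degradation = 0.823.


P = area * eta * S * degradation
P = 16.75 * 0.335 * 1361.0 * 0.823
P = 6285.1780 W

6285.1780 W


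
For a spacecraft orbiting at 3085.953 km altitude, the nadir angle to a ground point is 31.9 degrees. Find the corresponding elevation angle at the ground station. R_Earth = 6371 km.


r = R_E + alt = 9456.9530 km
Law of sines in the satellite / Earth-center / ground-point triangle:
  sin(nadir)/R_E = sin(90 + el)/r  =>  cos(el) = (r/R_E)*sin(nadir)
cos(el) = (9456.9530 / 6371.0000) * sin(31.9 deg) = 0.7844006
el = arccos(0.7844006) = 38.3347 deg
(Earth-central angle = 90 - nadir - el = 19.7653 deg)

38.3347 degrees


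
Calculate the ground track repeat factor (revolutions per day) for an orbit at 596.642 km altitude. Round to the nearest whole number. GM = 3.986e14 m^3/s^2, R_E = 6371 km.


r = 6.967642e+06 m
T = 2*pi*sqrt(r^3/mu) = 5788.1525 s = 96.4692 min
revs/day = 1440 / 96.4692 = 14.9270
Rounded: 15 revolutions per day

15 revolutions per day


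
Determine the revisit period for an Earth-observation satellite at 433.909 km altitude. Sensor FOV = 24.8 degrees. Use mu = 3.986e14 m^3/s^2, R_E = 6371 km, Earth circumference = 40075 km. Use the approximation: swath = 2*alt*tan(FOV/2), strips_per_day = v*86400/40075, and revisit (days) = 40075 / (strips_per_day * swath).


swath = 2*433.909*tan(0.2164208) = 190.8022 km
v = sqrt(mu/r) = 7653.4542 m/s = 7.6535 km/s
strips/day = v*86400/40075 = 7.6535*86400/40075 = 16.5005
coverage/day = strips * swath = 16.5005 * 190.8022 = 3148.3354 km
revisit = 40075 / 3148.3354 = 12.7289 days

12.7289 days


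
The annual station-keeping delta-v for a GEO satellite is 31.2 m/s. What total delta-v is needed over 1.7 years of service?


dV = rate * years = 31.2 * 1.7
dV = 53.0400 m/s

53.0400 m/s


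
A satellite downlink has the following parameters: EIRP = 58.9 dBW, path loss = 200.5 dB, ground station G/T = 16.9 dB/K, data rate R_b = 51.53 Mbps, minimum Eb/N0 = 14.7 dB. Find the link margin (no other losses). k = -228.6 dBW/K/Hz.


C/N0 = EIRP - FSPL + G/T - k = 58.9 - 200.5 + 16.9 - (-228.6)
C/N0 = 103.9000 dB-Hz
R_b = 51.53 Mbps = 5.153e+07 bps -> 10*log10(R_b) = 77.1206 dB-Hz
Eb/N0 = C/N0 - 10*log10(R_b) = 103.9000 - 77.1206 = 26.7794 dB
Margin = Eb/N0 - Eb/N0_req = 26.7794 - 14.7 = 12.0794 dB (link closes)

12.0794 dB


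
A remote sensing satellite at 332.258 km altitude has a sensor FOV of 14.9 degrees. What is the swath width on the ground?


FOV = 14.9 deg = 0.2600541 rad
swath = 2 * alt * tan(FOV/2) = 2 * 332.258 * tan(0.130027)
swath = 2 * 332.258 * 0.1307648
swath = 86.8953 km

86.8953 km


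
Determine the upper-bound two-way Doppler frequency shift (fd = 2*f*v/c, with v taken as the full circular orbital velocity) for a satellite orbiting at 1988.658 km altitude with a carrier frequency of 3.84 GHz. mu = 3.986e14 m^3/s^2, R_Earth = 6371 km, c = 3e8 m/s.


r = 8.359658e+06 m
v = sqrt(mu/r) = 6905.1703 m/s (worst-case radial velocity)
f = 3.84 GHz = 3.84e+09 Hz
fd = 2*f*v/c = 2*3.84e+09*6905.1703/3.0e+08
fd = 176772.3589 Hz

176772.3589 Hz


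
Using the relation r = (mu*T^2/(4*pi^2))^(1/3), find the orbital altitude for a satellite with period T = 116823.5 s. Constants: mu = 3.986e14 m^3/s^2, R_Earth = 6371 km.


T = 116823.5 s
r = (mu*T^2/(4*pi^2))^(1/3) = (3.986e14 * 116823.5^2 / (4*pi^2))^(1/3)
r = 5.1651071e+07 m = 51651.0706 km
alt = r - R_E = 51651.0706 - 6371 = 45280.0706 km

45280.0706 km


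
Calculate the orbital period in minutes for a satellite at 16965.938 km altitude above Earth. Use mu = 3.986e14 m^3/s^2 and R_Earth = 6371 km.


r = 23336.9380 km = 2.3336938e+07 m
T = 2*pi*sqrt(r^3/mu) = 2*pi*sqrt(1.2709592e+22 / 3.986e14)
T = 35479.4623 s = 591.3244 min

591.3244 minutes


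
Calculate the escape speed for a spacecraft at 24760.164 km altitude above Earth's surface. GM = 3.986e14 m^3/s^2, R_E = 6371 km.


r = 6371.0 + 24760.164 = 31131.1640 km = 3.1131164e+07 m
v_esc = sqrt(2*mu/r) = sqrt(2*3.986e14 / 3.1131164e+07)
v_esc = 5060.4130 m/s = 5.0604 km/s

5.0604 km/s


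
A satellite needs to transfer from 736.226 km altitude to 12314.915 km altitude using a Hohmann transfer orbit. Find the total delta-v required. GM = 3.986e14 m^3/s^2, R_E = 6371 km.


r1 = 7107.2260 km = 7.107226e+06 m
r2 = 18685.9150 km = 1.8685915e+07 m
dv1 = sqrt(mu/r1)*(sqrt(2*r2/(r1+r2)) - 1) = 1525.5284 m/s
dv2 = sqrt(mu/r2)*(1 - sqrt(2*r1/(r1+r2))) = 1189.9519 m/s
total dv = |dv1| + |dv2| = 1525.5284 + 1189.9519 = 2715.4803 m/s = 2.7155 km/s

2.7155 km/s


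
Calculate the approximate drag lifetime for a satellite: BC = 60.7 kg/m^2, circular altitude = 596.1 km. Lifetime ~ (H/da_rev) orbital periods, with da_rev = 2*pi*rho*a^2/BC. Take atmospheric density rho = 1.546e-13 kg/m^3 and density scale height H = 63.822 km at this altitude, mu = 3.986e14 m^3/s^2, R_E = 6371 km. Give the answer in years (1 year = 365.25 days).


a = R_E + alt = 6967.1000 km = 6.9671e+06 m
da_rev = 2*pi*rho*a^2/BC = 2*pi*1.546e-13*(6.9671e+06)^2/60.7 = 0.776792019 m per revolution
N = H/da_rev = 63822.0000 m / 0.776792019 m = 82160.9883 revolutions
P = 2*pi*sqrt(a^3/mu) = 5787.4771 s
lifetime = N*P = 82160.9883 * 5787.4771 = 4.7550484e+08 s = 5503.5282 days
years = 5503.5282 / 365.25 = 15.0678 years

15.0678 years


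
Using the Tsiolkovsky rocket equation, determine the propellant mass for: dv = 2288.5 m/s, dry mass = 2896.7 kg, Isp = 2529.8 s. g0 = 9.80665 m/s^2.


ve = Isp * g0 = 2529.8 * 9.80665 = 24808.863170 m/s
mass ratio = exp(dv/ve) = exp(2288.5/24808.863170) = 1.09663375
m_prop = m_dry * (mr - 1) = 2896.7 * (1.09663375 - 1)
m_prop = 279.9190 kg

279.9190 kg


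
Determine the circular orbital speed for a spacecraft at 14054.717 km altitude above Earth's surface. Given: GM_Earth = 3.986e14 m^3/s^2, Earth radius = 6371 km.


r = R_E + alt = 6371.0 + 14054.717 = 20425.7170 km = 2.0425717e+07 m
v = sqrt(mu/r) = sqrt(3.986e14 / 2.0425717e+07) = 4417.5349 m/s = 4.4175 km/s

4.4175 km/s


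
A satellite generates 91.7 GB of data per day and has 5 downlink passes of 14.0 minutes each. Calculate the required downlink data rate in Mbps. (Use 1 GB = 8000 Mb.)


total contact time = 5 * 14.0 * 60 = 4200.0000 s
data = 91.7 GB = 733600.0000 Mb
rate = 733600.0000 / 4200.0000 = 174.6667 Mbps

174.6667 Mbps


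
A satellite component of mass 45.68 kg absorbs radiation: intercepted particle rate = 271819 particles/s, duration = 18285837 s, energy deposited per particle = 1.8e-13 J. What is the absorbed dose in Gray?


Total energy deposited = rate * time * E_per
  = 271819 * 18285837 * 1.8e-13 = 0.8946788 J
Dose = E_total / mass = 0.8946788 / 45.68
Dose = 0.01958579 Gy

0.0196 Gy


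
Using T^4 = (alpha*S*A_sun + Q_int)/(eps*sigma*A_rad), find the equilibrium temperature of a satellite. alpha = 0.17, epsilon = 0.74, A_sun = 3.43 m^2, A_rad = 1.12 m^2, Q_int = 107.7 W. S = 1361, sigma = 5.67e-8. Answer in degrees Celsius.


Numerator = alpha*S*A_sun + Q_int = 0.17*1361*3.43 + 107.7 = 901.2991 W
Denominator = eps*sigma*A_rad = 0.74*5.67e-8*1.12 = 4.699296e-08 W/K^4
T^4 = 1.9179449e+10 K^4
T = 372.1423 K = 98.9923 C

98.9923 degrees Celsius


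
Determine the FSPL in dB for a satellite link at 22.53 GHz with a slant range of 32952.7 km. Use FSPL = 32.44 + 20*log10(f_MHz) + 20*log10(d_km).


f = 22.53 GHz = 22530.0000 MHz
d = 32952.7 km
FSPL = 32.44 + 20*log10(22530.0000) + 20*log10(32952.7)
FSPL = 32.44 + 87.0552 + 90.3578
FSPL = 209.8530 dB

209.8530 dB


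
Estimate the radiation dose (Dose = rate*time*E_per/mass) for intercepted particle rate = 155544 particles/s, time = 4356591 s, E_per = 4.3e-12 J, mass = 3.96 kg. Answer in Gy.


Total energy deposited = rate * time * E_per
  = 155544 * 4356591 * 4.3e-12 = 2.9139 J
Dose = E_total / mass = 2.9139 / 3.96
Dose = 0.7358229 Gy

0.7358 Gy


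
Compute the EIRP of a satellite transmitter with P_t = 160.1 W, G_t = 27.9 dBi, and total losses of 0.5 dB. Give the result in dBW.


Pt = 160.1 W = 22.0439 dBW
EIRP = Pt_dBW + Gt - losses = 22.0439 + 27.9 - 0.5 = 49.4439 dBW

49.4439 dBW


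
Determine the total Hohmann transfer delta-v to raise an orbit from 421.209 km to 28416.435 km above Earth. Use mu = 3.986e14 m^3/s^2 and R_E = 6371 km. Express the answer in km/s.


r1 = 6792.2090 km = 6.792209e+06 m
r2 = 34787.4350 km = 3.4787435e+07 m
dv1 = sqrt(mu/r1)*(sqrt(2*r2/(r1+r2)) - 1) = 2248.8302 m/s
dv2 = sqrt(mu/r2)*(1 - sqrt(2*r1/(r1+r2))) = 1450.1837 m/s
total dv = |dv1| + |dv2| = 2248.8302 + 1450.1837 = 3699.0139 m/s = 3.6990 km/s

3.6990 km/s


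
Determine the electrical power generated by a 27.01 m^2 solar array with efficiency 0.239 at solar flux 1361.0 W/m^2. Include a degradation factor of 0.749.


P = area * eta * S * degradation
P = 27.01 * 0.239 * 1361.0 * 0.749
P = 6580.5536 W

6580.5536 W


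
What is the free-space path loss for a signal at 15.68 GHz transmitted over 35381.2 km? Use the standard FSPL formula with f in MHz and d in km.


f = 15.68 GHz = 15680.0000 MHz
d = 35381.2 km
FSPL = 32.44 + 20*log10(15680.0000) + 20*log10(35381.2)
FSPL = 32.44 + 83.9069 + 90.9755
FSPL = 207.3224 dB

207.3224 dB


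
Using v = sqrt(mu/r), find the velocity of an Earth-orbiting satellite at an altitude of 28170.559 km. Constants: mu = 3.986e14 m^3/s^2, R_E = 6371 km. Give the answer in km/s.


r = R_E + alt = 6371.0 + 28170.559 = 34541.5590 km = 3.4541559e+07 m
v = sqrt(mu/r) = sqrt(3.986e14 / 3.4541559e+07) = 3397.0167 m/s = 3.3970 km/s

3.3970 km/s


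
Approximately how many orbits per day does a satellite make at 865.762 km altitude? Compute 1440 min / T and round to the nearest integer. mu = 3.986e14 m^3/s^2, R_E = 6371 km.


r = 7.236762e+06 m
T = 2*pi*sqrt(r^3/mu) = 6126.7147 s = 102.1119 min
revs/day = 1440 / 102.1119 = 14.1022
Rounded: 14 revolutions per day

14 revolutions per day


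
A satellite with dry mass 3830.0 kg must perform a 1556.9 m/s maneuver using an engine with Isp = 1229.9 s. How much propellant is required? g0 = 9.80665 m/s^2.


ve = Isp * g0 = 1229.9 * 9.80665 = 12061.198835 m/s
mass ratio = exp(dv/ve) = exp(1556.9/12061.198835) = 1.13778496
m_prop = m_dry * (mr - 1) = 3830.0 * (1.13778496 - 1)
m_prop = 527.7164 kg

527.7164 kg


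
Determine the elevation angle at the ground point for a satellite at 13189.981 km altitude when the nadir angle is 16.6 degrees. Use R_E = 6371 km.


r = R_E + alt = 19560.9810 km
Law of sines in the satellite / Earth-center / ground-point triangle:
  sin(nadir)/R_E = sin(90 + el)/r  =>  cos(el) = (r/R_E)*sin(nadir)
cos(el) = (19560.9810 / 6371.0000) * sin(16.6 deg) = 0.8771535
el = arccos(0.8771535) = 28.6991 deg
(Earth-central angle = 90 - nadir - el = 44.7009 deg)

28.6991 degrees


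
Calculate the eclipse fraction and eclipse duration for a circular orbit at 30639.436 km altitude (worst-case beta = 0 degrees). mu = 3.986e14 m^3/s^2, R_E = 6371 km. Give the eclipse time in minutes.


r = 37010.4360 km
T = 1180.9901 min
Eclipse fraction = arcsin(R_E/r)/pi = arcsin(6371.0000/37010.4360)/pi
= arcsin(0.1721406)/pi = 0.05506835
Eclipse duration = 0.05506835 * 1180.9901 = 65.0352 min

65.0352 minutes


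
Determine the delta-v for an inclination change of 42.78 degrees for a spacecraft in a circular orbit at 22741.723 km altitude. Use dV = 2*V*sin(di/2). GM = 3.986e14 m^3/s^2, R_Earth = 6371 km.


r = 29112.7230 km = 2.9112723e+07 m
V = sqrt(mu/r) = 3700.2173 m/s
di = 42.78 deg = 0.7466519 rad
dV = 2*V*sin(di/2) = 2*3700.2173*sin(0.3733259)
dV = 2699.0442 m/s = 2.6990 km/s

2.6990 km/s


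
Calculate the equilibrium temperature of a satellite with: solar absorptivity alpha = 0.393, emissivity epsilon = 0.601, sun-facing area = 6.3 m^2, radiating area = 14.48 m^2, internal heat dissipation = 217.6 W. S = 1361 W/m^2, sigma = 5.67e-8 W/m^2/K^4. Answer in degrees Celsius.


Numerator = alpha*S*A_sun + Q_int = 0.393*1361*6.3 + 217.6 = 3587.2999 W
Denominator = eps*sigma*A_rad = 0.601*5.67e-8*14.48 = 4.9343062e-07 W/K^4
T^4 = 7.2701202e+09 K^4
T = 292.0017 K = 18.8517 C

18.8517 degrees Celsius


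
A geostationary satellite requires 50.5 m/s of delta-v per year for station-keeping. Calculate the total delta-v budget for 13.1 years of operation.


dV = rate * years = 50.5 * 13.1
dV = 661.5500 m/s

661.5500 m/s


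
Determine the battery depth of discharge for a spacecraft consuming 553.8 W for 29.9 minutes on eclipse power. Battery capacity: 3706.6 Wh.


E_used = P * t / 60 = 553.8 * 29.9 / 60 = 275.9770 Wh
DOD = E_used / E_total * 100 = 275.9770 / 3706.6 * 100
DOD = 7.4456 %

7.4456 %


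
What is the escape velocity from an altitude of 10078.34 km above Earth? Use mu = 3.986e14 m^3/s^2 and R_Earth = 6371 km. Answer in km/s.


r = 6371.0 + 10078.34 = 16449.3400 km = 1.644934e+07 m
v_esc = sqrt(2*mu/r) = sqrt(2*3.986e14 / 1.644934e+07)
v_esc = 6961.6055 m/s = 6.9616 km/s

6.9616 km/s


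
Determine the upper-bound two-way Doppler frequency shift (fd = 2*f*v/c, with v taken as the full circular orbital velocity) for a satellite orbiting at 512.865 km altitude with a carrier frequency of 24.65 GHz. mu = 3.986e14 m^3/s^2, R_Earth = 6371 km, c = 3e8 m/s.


r = 6.883865e+06 m
v = sqrt(mu/r) = 7609.4361 m/s (worst-case radial velocity)
f = 24.65 GHz = 2.465e+10 Hz
fd = 2*f*v/c = 2*2.465e+10*7609.4361/3.0e+08
fd = 1.250484e+06 Hz

1.2505e+06 Hz
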